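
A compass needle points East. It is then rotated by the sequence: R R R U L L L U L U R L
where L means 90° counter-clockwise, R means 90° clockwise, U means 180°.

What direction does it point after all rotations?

Start: East
  R (right (90° clockwise)) -> South
  R (right (90° clockwise)) -> West
  R (right (90° clockwise)) -> North
  U (U-turn (180°)) -> South
  L (left (90° counter-clockwise)) -> East
  L (left (90° counter-clockwise)) -> North
  L (left (90° counter-clockwise)) -> West
  U (U-turn (180°)) -> East
  L (left (90° counter-clockwise)) -> North
  U (U-turn (180°)) -> South
  R (right (90° clockwise)) -> West
  L (left (90° counter-clockwise)) -> South
Final: South

Answer: Final heading: South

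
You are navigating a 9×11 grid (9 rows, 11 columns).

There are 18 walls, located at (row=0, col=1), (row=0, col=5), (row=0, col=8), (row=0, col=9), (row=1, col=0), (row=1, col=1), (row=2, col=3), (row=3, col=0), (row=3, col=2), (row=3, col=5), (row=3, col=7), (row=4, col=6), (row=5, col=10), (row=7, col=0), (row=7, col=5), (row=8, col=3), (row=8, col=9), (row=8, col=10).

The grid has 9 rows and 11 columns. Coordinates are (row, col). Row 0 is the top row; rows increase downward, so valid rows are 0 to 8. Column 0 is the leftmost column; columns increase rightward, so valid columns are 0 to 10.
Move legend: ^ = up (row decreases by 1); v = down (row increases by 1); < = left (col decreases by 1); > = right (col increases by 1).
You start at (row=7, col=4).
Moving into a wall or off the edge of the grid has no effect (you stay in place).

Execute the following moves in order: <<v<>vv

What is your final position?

Start: (row=7, col=4)
  < (left): (row=7, col=4) -> (row=7, col=3)
  < (left): (row=7, col=3) -> (row=7, col=2)
  v (down): (row=7, col=2) -> (row=8, col=2)
  < (left): (row=8, col=2) -> (row=8, col=1)
  > (right): (row=8, col=1) -> (row=8, col=2)
  v (down): blocked, stay at (row=8, col=2)
  v (down): blocked, stay at (row=8, col=2)
Final: (row=8, col=2)

Answer: Final position: (row=8, col=2)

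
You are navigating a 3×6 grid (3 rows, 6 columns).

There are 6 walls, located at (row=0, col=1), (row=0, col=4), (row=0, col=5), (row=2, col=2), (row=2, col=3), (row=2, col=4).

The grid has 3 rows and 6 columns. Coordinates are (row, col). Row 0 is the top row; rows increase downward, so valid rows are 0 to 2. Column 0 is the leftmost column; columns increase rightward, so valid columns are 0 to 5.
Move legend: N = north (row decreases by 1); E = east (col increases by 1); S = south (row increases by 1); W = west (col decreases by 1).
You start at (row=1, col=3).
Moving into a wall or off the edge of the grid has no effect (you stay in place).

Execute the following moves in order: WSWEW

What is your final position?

Answer: Final position: (row=1, col=1)

Derivation:
Start: (row=1, col=3)
  W (west): (row=1, col=3) -> (row=1, col=2)
  S (south): blocked, stay at (row=1, col=2)
  W (west): (row=1, col=2) -> (row=1, col=1)
  E (east): (row=1, col=1) -> (row=1, col=2)
  W (west): (row=1, col=2) -> (row=1, col=1)
Final: (row=1, col=1)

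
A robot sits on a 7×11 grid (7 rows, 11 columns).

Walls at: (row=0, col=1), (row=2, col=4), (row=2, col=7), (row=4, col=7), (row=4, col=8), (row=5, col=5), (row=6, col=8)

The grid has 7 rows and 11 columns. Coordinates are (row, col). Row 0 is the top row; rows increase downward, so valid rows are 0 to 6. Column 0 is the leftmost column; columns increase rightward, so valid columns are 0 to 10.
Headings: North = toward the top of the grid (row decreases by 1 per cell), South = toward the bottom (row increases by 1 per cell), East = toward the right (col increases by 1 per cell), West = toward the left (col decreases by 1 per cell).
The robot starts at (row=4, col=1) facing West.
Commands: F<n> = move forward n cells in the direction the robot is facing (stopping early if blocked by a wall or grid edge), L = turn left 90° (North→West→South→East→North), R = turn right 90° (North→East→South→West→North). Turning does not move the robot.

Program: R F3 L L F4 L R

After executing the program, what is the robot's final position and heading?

Start: (row=4, col=1), facing West
  R: turn right, now facing North
  F3: move forward 3, now at (row=1, col=1)
  L: turn left, now facing West
  L: turn left, now facing South
  F4: move forward 4, now at (row=5, col=1)
  L: turn left, now facing East
  R: turn right, now facing South
Final: (row=5, col=1), facing South

Answer: Final position: (row=5, col=1), facing South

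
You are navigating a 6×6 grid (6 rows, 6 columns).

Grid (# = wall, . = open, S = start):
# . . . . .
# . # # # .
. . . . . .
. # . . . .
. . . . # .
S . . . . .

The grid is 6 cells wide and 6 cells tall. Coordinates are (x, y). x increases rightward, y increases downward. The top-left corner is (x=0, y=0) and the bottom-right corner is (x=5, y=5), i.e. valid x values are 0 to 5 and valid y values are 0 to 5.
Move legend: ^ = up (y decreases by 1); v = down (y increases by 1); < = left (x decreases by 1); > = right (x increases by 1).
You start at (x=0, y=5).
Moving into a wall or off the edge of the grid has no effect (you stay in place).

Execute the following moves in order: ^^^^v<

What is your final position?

Start: (x=0, y=5)
  ^ (up): (x=0, y=5) -> (x=0, y=4)
  ^ (up): (x=0, y=4) -> (x=0, y=3)
  ^ (up): (x=0, y=3) -> (x=0, y=2)
  ^ (up): blocked, stay at (x=0, y=2)
  v (down): (x=0, y=2) -> (x=0, y=3)
  < (left): blocked, stay at (x=0, y=3)
Final: (x=0, y=3)

Answer: Final position: (x=0, y=3)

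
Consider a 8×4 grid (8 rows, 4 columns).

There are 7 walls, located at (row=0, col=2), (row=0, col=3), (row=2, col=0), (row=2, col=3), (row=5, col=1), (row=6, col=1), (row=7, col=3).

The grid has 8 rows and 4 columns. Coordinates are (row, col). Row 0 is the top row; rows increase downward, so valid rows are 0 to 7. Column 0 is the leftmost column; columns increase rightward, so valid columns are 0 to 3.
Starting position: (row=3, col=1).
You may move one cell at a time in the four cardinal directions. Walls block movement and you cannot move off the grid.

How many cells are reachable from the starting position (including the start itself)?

Answer: Reachable cells: 25

Derivation:
BFS flood-fill from (row=3, col=1):
  Distance 0: (row=3, col=1)
  Distance 1: (row=2, col=1), (row=3, col=0), (row=3, col=2), (row=4, col=1)
  Distance 2: (row=1, col=1), (row=2, col=2), (row=3, col=3), (row=4, col=0), (row=4, col=2)
  Distance 3: (row=0, col=1), (row=1, col=0), (row=1, col=2), (row=4, col=3), (row=5, col=0), (row=5, col=2)
  Distance 4: (row=0, col=0), (row=1, col=3), (row=5, col=3), (row=6, col=0), (row=6, col=2)
  Distance 5: (row=6, col=3), (row=7, col=0), (row=7, col=2)
  Distance 6: (row=7, col=1)
Total reachable: 25 (grid has 25 open cells total)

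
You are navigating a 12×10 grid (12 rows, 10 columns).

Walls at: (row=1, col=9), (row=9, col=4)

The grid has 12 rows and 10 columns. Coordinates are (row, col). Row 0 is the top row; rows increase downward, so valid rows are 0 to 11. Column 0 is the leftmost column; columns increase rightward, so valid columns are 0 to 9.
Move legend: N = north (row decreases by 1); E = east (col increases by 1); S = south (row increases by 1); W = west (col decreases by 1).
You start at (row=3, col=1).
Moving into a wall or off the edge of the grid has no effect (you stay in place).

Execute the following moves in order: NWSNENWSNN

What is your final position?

Start: (row=3, col=1)
  N (north): (row=3, col=1) -> (row=2, col=1)
  W (west): (row=2, col=1) -> (row=2, col=0)
  S (south): (row=2, col=0) -> (row=3, col=0)
  N (north): (row=3, col=0) -> (row=2, col=0)
  E (east): (row=2, col=0) -> (row=2, col=1)
  N (north): (row=2, col=1) -> (row=1, col=1)
  W (west): (row=1, col=1) -> (row=1, col=0)
  S (south): (row=1, col=0) -> (row=2, col=0)
  N (north): (row=2, col=0) -> (row=1, col=0)
  N (north): (row=1, col=0) -> (row=0, col=0)
Final: (row=0, col=0)

Answer: Final position: (row=0, col=0)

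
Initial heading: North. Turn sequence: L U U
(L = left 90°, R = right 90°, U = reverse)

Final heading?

Answer: Final heading: West

Derivation:
Start: North
  L (left (90° counter-clockwise)) -> West
  U (U-turn (180°)) -> East
  U (U-turn (180°)) -> West
Final: West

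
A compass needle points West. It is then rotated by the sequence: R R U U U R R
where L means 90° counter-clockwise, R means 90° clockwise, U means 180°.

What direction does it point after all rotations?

Answer: Final heading: East

Derivation:
Start: West
  R (right (90° clockwise)) -> North
  R (right (90° clockwise)) -> East
  U (U-turn (180°)) -> West
  U (U-turn (180°)) -> East
  U (U-turn (180°)) -> West
  R (right (90° clockwise)) -> North
  R (right (90° clockwise)) -> East
Final: East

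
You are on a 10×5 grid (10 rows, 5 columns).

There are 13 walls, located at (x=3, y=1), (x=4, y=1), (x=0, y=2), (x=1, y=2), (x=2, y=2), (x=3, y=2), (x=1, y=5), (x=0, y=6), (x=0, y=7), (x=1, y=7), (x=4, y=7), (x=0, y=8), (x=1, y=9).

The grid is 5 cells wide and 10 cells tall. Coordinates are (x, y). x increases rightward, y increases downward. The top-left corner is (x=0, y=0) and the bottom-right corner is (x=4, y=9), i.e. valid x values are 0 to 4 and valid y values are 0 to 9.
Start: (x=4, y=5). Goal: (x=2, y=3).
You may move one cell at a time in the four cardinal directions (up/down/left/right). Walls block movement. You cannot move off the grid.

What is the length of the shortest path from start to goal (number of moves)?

Answer: Shortest path length: 4

Derivation:
BFS from (x=4, y=5) until reaching (x=2, y=3):
  Distance 0: (x=4, y=5)
  Distance 1: (x=4, y=4), (x=3, y=5), (x=4, y=6)
  Distance 2: (x=4, y=3), (x=3, y=4), (x=2, y=5), (x=3, y=6)
  Distance 3: (x=4, y=2), (x=3, y=3), (x=2, y=4), (x=2, y=6), (x=3, y=7)
  Distance 4: (x=2, y=3), (x=1, y=4), (x=1, y=6), (x=2, y=7), (x=3, y=8)  <- goal reached here
One shortest path (4 moves): (x=4, y=5) -> (x=3, y=5) -> (x=2, y=5) -> (x=2, y=4) -> (x=2, y=3)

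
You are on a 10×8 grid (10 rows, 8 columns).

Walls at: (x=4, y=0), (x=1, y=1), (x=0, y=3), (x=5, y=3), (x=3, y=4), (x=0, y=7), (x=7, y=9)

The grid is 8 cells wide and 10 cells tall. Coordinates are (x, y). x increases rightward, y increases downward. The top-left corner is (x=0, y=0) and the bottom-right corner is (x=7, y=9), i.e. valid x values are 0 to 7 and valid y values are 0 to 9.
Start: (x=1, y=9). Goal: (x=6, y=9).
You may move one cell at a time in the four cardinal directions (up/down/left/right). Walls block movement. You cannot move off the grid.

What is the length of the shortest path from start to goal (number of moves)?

Answer: Shortest path length: 5

Derivation:
BFS from (x=1, y=9) until reaching (x=6, y=9):
  Distance 0: (x=1, y=9)
  Distance 1: (x=1, y=8), (x=0, y=9), (x=2, y=9)
  Distance 2: (x=1, y=7), (x=0, y=8), (x=2, y=8), (x=3, y=9)
  Distance 3: (x=1, y=6), (x=2, y=7), (x=3, y=8), (x=4, y=9)
  Distance 4: (x=1, y=5), (x=0, y=6), (x=2, y=6), (x=3, y=7), (x=4, y=8), (x=5, y=9)
  Distance 5: (x=1, y=4), (x=0, y=5), (x=2, y=5), (x=3, y=6), (x=4, y=7), (x=5, y=8), (x=6, y=9)  <- goal reached here
One shortest path (5 moves): (x=1, y=9) -> (x=2, y=9) -> (x=3, y=9) -> (x=4, y=9) -> (x=5, y=9) -> (x=6, y=9)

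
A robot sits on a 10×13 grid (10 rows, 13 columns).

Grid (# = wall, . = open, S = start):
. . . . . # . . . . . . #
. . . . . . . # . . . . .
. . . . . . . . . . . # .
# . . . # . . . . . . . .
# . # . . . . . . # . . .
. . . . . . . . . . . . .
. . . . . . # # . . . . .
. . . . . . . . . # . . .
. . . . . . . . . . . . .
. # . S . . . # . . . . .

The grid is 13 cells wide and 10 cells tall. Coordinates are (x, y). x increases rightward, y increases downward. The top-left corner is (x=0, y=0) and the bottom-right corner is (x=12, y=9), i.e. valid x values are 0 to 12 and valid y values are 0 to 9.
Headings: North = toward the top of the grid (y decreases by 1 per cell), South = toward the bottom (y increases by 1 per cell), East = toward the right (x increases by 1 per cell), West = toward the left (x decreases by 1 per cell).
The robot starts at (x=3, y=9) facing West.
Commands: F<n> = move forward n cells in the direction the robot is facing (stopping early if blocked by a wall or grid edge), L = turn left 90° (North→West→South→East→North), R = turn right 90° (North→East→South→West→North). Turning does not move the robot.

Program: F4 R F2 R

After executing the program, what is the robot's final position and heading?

Start: (x=3, y=9), facing West
  F4: move forward 1/4 (blocked), now at (x=2, y=9)
  R: turn right, now facing North
  F2: move forward 2, now at (x=2, y=7)
  R: turn right, now facing East
Final: (x=2, y=7), facing East

Answer: Final position: (x=2, y=7), facing East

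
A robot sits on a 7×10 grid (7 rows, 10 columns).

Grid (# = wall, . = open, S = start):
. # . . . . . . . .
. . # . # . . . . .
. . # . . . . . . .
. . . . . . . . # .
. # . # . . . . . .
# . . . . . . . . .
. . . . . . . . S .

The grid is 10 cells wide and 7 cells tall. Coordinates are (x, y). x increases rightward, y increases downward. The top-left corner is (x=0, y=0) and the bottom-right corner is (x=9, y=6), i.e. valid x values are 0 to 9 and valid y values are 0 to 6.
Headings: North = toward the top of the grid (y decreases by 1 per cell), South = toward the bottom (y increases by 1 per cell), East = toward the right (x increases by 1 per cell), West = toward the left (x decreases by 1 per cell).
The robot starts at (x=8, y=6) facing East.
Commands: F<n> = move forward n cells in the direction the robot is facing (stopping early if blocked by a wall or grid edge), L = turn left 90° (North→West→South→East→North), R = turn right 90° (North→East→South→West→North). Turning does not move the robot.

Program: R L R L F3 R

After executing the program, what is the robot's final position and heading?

Answer: Final position: (x=9, y=6), facing South

Derivation:
Start: (x=8, y=6), facing East
  R: turn right, now facing South
  L: turn left, now facing East
  R: turn right, now facing South
  L: turn left, now facing East
  F3: move forward 1/3 (blocked), now at (x=9, y=6)
  R: turn right, now facing South
Final: (x=9, y=6), facing South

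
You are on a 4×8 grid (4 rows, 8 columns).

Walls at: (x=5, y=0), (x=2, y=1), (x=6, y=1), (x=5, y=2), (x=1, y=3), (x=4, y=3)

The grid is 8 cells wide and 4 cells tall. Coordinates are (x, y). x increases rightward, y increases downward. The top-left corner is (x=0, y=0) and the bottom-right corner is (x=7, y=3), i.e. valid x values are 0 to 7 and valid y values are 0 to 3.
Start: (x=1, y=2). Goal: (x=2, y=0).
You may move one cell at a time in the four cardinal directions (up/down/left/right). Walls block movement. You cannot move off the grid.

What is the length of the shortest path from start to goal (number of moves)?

BFS from (x=1, y=2) until reaching (x=2, y=0):
  Distance 0: (x=1, y=2)
  Distance 1: (x=1, y=1), (x=0, y=2), (x=2, y=2)
  Distance 2: (x=1, y=0), (x=0, y=1), (x=3, y=2), (x=0, y=3), (x=2, y=3)
  Distance 3: (x=0, y=0), (x=2, y=0), (x=3, y=1), (x=4, y=2), (x=3, y=3)  <- goal reached here
One shortest path (3 moves): (x=1, y=2) -> (x=1, y=1) -> (x=1, y=0) -> (x=2, y=0)

Answer: Shortest path length: 3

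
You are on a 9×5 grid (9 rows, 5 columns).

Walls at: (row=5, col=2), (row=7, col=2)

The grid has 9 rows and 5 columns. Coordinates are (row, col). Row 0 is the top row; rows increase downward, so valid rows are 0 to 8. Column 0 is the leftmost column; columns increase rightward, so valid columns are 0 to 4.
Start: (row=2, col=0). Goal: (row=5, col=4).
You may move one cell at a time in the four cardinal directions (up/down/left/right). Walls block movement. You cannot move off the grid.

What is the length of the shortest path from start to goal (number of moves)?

BFS from (row=2, col=0) until reaching (row=5, col=4):
  Distance 0: (row=2, col=0)
  Distance 1: (row=1, col=0), (row=2, col=1), (row=3, col=0)
  Distance 2: (row=0, col=0), (row=1, col=1), (row=2, col=2), (row=3, col=1), (row=4, col=0)
  Distance 3: (row=0, col=1), (row=1, col=2), (row=2, col=3), (row=3, col=2), (row=4, col=1), (row=5, col=0)
  Distance 4: (row=0, col=2), (row=1, col=3), (row=2, col=4), (row=3, col=3), (row=4, col=2), (row=5, col=1), (row=6, col=0)
  Distance 5: (row=0, col=3), (row=1, col=4), (row=3, col=4), (row=4, col=3), (row=6, col=1), (row=7, col=0)
  Distance 6: (row=0, col=4), (row=4, col=4), (row=5, col=3), (row=6, col=2), (row=7, col=1), (row=8, col=0)
  Distance 7: (row=5, col=4), (row=6, col=3), (row=8, col=1)  <- goal reached here
One shortest path (7 moves): (row=2, col=0) -> (row=2, col=1) -> (row=2, col=2) -> (row=2, col=3) -> (row=2, col=4) -> (row=3, col=4) -> (row=4, col=4) -> (row=5, col=4)

Answer: Shortest path length: 7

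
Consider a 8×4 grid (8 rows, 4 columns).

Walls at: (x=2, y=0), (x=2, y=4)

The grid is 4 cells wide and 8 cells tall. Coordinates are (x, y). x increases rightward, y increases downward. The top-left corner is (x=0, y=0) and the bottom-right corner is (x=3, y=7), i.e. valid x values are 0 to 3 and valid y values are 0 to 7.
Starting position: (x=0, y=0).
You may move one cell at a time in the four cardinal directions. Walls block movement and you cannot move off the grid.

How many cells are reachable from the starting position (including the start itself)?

Answer: Reachable cells: 30

Derivation:
BFS flood-fill from (x=0, y=0):
  Distance 0: (x=0, y=0)
  Distance 1: (x=1, y=0), (x=0, y=1)
  Distance 2: (x=1, y=1), (x=0, y=2)
  Distance 3: (x=2, y=1), (x=1, y=2), (x=0, y=3)
  Distance 4: (x=3, y=1), (x=2, y=2), (x=1, y=3), (x=0, y=4)
  Distance 5: (x=3, y=0), (x=3, y=2), (x=2, y=3), (x=1, y=4), (x=0, y=5)
  Distance 6: (x=3, y=3), (x=1, y=5), (x=0, y=6)
  Distance 7: (x=3, y=4), (x=2, y=5), (x=1, y=6), (x=0, y=7)
  Distance 8: (x=3, y=5), (x=2, y=6), (x=1, y=7)
  Distance 9: (x=3, y=6), (x=2, y=7)
  Distance 10: (x=3, y=7)
Total reachable: 30 (grid has 30 open cells total)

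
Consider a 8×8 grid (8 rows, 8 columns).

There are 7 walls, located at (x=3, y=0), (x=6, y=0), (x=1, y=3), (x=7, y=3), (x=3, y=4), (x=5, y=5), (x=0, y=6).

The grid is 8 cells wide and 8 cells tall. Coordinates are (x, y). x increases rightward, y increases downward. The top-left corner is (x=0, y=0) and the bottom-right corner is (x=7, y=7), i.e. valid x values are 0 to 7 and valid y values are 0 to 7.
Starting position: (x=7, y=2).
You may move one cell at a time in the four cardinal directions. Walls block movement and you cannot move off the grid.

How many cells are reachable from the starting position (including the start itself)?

BFS flood-fill from (x=7, y=2):
  Distance 0: (x=7, y=2)
  Distance 1: (x=7, y=1), (x=6, y=2)
  Distance 2: (x=7, y=0), (x=6, y=1), (x=5, y=2), (x=6, y=3)
  Distance 3: (x=5, y=1), (x=4, y=2), (x=5, y=3), (x=6, y=4)
  Distance 4: (x=5, y=0), (x=4, y=1), (x=3, y=2), (x=4, y=3), (x=5, y=4), (x=7, y=4), (x=6, y=5)
  Distance 5: (x=4, y=0), (x=3, y=1), (x=2, y=2), (x=3, y=3), (x=4, y=4), (x=7, y=5), (x=6, y=6)
  Distance 6: (x=2, y=1), (x=1, y=2), (x=2, y=3), (x=4, y=5), (x=5, y=6), (x=7, y=6), (x=6, y=7)
  Distance 7: (x=2, y=0), (x=1, y=1), (x=0, y=2), (x=2, y=4), (x=3, y=5), (x=4, y=6), (x=5, y=7), (x=7, y=7)
  Distance 8: (x=1, y=0), (x=0, y=1), (x=0, y=3), (x=1, y=4), (x=2, y=5), (x=3, y=6), (x=4, y=7)
  Distance 9: (x=0, y=0), (x=0, y=4), (x=1, y=5), (x=2, y=6), (x=3, y=7)
  Distance 10: (x=0, y=5), (x=1, y=6), (x=2, y=7)
  Distance 11: (x=1, y=7)
  Distance 12: (x=0, y=7)
Total reachable: 57 (grid has 57 open cells total)

Answer: Reachable cells: 57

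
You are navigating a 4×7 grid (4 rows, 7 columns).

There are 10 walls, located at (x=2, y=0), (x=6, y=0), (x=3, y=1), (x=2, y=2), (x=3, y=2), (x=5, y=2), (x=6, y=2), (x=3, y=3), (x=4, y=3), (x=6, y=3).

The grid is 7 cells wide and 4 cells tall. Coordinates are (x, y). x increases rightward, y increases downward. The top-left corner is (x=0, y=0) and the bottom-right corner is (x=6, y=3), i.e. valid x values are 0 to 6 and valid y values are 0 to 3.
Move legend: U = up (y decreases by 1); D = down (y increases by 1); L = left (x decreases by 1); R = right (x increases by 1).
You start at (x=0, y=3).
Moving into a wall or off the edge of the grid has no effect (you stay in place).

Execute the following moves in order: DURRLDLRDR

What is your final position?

Answer: Final position: (x=2, y=3)

Derivation:
Start: (x=0, y=3)
  D (down): blocked, stay at (x=0, y=3)
  U (up): (x=0, y=3) -> (x=0, y=2)
  R (right): (x=0, y=2) -> (x=1, y=2)
  R (right): blocked, stay at (x=1, y=2)
  L (left): (x=1, y=2) -> (x=0, y=2)
  D (down): (x=0, y=2) -> (x=0, y=3)
  L (left): blocked, stay at (x=0, y=3)
  R (right): (x=0, y=3) -> (x=1, y=3)
  D (down): blocked, stay at (x=1, y=3)
  R (right): (x=1, y=3) -> (x=2, y=3)
Final: (x=2, y=3)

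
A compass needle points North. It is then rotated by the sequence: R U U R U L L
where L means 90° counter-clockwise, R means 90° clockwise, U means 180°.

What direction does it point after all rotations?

Start: North
  R (right (90° clockwise)) -> East
  U (U-turn (180°)) -> West
  U (U-turn (180°)) -> East
  R (right (90° clockwise)) -> South
  U (U-turn (180°)) -> North
  L (left (90° counter-clockwise)) -> West
  L (left (90° counter-clockwise)) -> South
Final: South

Answer: Final heading: South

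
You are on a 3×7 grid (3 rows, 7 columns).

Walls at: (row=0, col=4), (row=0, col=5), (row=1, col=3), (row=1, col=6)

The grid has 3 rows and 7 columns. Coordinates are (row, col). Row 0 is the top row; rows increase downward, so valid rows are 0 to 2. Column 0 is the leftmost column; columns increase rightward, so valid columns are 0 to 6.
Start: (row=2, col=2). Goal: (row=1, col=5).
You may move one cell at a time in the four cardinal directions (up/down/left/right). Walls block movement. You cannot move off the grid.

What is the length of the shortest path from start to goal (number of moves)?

Answer: Shortest path length: 4

Derivation:
BFS from (row=2, col=2) until reaching (row=1, col=5):
  Distance 0: (row=2, col=2)
  Distance 1: (row=1, col=2), (row=2, col=1), (row=2, col=3)
  Distance 2: (row=0, col=2), (row=1, col=1), (row=2, col=0), (row=2, col=4)
  Distance 3: (row=0, col=1), (row=0, col=3), (row=1, col=0), (row=1, col=4), (row=2, col=5)
  Distance 4: (row=0, col=0), (row=1, col=5), (row=2, col=6)  <- goal reached here
One shortest path (4 moves): (row=2, col=2) -> (row=2, col=3) -> (row=2, col=4) -> (row=2, col=5) -> (row=1, col=5)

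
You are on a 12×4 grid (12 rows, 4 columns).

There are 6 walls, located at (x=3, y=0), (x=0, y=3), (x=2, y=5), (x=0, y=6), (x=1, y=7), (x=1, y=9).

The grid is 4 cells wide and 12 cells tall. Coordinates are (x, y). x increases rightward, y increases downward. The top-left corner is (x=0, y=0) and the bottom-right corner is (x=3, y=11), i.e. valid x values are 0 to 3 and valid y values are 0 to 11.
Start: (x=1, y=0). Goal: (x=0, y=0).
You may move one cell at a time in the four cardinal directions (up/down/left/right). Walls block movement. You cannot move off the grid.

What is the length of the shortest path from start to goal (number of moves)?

Answer: Shortest path length: 1

Derivation:
BFS from (x=1, y=0) until reaching (x=0, y=0):
  Distance 0: (x=1, y=0)
  Distance 1: (x=0, y=0), (x=2, y=0), (x=1, y=1)  <- goal reached here
One shortest path (1 moves): (x=1, y=0) -> (x=0, y=0)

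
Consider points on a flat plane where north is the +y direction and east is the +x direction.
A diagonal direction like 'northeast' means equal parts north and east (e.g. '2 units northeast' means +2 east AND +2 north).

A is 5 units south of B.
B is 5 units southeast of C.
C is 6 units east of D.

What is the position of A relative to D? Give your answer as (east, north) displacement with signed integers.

Answer: A is at (east=11, north=-10) relative to D.

Derivation:
Place D at the origin (east=0, north=0).
  C is 6 units east of D: delta (east=+6, north=+0); C at (east=6, north=0).
  B is 5 units southeast of C: delta (east=+5, north=-5); B at (east=11, north=-5).
  A is 5 units south of B: delta (east=+0, north=-5); A at (east=11, north=-10).
Therefore A relative to D: (east=11, north=-10).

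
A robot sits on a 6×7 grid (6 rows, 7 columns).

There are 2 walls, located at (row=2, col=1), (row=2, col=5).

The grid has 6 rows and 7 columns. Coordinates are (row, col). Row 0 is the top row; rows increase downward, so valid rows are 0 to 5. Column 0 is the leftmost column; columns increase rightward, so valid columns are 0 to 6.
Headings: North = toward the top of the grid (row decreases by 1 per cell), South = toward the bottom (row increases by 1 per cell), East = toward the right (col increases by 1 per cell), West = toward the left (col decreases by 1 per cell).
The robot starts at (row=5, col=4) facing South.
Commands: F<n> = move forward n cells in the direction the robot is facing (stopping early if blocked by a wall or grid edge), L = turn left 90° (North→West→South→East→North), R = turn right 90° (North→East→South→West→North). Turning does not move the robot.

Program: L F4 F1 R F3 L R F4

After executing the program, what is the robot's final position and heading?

Answer: Final position: (row=5, col=6), facing South

Derivation:
Start: (row=5, col=4), facing South
  L: turn left, now facing East
  F4: move forward 2/4 (blocked), now at (row=5, col=6)
  F1: move forward 0/1 (blocked), now at (row=5, col=6)
  R: turn right, now facing South
  F3: move forward 0/3 (blocked), now at (row=5, col=6)
  L: turn left, now facing East
  R: turn right, now facing South
  F4: move forward 0/4 (blocked), now at (row=5, col=6)
Final: (row=5, col=6), facing South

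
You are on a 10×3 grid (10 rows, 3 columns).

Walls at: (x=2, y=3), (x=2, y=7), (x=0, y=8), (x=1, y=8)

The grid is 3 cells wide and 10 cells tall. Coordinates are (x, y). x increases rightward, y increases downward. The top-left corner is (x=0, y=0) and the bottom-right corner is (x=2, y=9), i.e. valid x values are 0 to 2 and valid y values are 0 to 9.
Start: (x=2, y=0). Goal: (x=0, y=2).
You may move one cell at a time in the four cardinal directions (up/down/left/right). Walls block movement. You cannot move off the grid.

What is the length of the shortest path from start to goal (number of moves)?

Answer: Shortest path length: 4

Derivation:
BFS from (x=2, y=0) until reaching (x=0, y=2):
  Distance 0: (x=2, y=0)
  Distance 1: (x=1, y=0), (x=2, y=1)
  Distance 2: (x=0, y=0), (x=1, y=1), (x=2, y=2)
  Distance 3: (x=0, y=1), (x=1, y=2)
  Distance 4: (x=0, y=2), (x=1, y=3)  <- goal reached here
One shortest path (4 moves): (x=2, y=0) -> (x=1, y=0) -> (x=0, y=0) -> (x=0, y=1) -> (x=0, y=2)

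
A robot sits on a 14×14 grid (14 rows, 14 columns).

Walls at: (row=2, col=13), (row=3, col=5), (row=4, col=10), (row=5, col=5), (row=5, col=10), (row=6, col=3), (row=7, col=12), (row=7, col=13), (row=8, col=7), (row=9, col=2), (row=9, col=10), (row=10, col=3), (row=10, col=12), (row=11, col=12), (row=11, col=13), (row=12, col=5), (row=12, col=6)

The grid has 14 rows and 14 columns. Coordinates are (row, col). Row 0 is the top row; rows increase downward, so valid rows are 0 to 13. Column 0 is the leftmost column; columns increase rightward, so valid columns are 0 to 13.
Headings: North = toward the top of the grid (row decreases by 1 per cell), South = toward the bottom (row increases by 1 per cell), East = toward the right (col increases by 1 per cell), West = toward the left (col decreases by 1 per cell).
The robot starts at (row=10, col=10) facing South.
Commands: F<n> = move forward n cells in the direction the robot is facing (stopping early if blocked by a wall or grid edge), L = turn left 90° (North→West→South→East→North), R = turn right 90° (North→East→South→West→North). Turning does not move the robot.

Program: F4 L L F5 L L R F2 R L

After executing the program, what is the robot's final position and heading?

Answer: Final position: (row=10, col=8), facing West

Derivation:
Start: (row=10, col=10), facing South
  F4: move forward 3/4 (blocked), now at (row=13, col=10)
  L: turn left, now facing East
  L: turn left, now facing North
  F5: move forward 3/5 (blocked), now at (row=10, col=10)
  L: turn left, now facing West
  L: turn left, now facing South
  R: turn right, now facing West
  F2: move forward 2, now at (row=10, col=8)
  R: turn right, now facing North
  L: turn left, now facing West
Final: (row=10, col=8), facing West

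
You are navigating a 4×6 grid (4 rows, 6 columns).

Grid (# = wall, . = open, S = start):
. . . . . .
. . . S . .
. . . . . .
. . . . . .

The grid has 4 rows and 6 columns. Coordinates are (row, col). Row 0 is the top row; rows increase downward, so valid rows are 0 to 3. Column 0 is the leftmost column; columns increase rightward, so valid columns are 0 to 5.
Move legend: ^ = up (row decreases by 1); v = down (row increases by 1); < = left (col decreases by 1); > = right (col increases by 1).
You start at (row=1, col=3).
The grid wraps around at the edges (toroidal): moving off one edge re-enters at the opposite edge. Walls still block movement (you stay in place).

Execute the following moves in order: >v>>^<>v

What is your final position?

Answer: Final position: (row=2, col=0)

Derivation:
Start: (row=1, col=3)
  > (right): (row=1, col=3) -> (row=1, col=4)
  v (down): (row=1, col=4) -> (row=2, col=4)
  > (right): (row=2, col=4) -> (row=2, col=5)
  > (right): (row=2, col=5) -> (row=2, col=0)
  ^ (up): (row=2, col=0) -> (row=1, col=0)
  < (left): (row=1, col=0) -> (row=1, col=5)
  > (right): (row=1, col=5) -> (row=1, col=0)
  v (down): (row=1, col=0) -> (row=2, col=0)
Final: (row=2, col=0)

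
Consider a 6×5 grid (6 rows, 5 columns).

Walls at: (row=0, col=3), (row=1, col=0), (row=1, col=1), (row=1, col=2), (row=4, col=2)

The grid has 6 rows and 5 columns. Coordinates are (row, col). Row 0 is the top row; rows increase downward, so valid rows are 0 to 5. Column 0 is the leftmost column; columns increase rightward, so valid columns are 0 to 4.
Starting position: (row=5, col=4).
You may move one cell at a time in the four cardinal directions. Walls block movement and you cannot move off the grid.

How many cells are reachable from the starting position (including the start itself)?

Answer: Reachable cells: 22

Derivation:
BFS flood-fill from (row=5, col=4):
  Distance 0: (row=5, col=4)
  Distance 1: (row=4, col=4), (row=5, col=3)
  Distance 2: (row=3, col=4), (row=4, col=3), (row=5, col=2)
  Distance 3: (row=2, col=4), (row=3, col=3), (row=5, col=1)
  Distance 4: (row=1, col=4), (row=2, col=3), (row=3, col=2), (row=4, col=1), (row=5, col=0)
  Distance 5: (row=0, col=4), (row=1, col=3), (row=2, col=2), (row=3, col=1), (row=4, col=0)
  Distance 6: (row=2, col=1), (row=3, col=0)
  Distance 7: (row=2, col=0)
Total reachable: 22 (grid has 25 open cells total)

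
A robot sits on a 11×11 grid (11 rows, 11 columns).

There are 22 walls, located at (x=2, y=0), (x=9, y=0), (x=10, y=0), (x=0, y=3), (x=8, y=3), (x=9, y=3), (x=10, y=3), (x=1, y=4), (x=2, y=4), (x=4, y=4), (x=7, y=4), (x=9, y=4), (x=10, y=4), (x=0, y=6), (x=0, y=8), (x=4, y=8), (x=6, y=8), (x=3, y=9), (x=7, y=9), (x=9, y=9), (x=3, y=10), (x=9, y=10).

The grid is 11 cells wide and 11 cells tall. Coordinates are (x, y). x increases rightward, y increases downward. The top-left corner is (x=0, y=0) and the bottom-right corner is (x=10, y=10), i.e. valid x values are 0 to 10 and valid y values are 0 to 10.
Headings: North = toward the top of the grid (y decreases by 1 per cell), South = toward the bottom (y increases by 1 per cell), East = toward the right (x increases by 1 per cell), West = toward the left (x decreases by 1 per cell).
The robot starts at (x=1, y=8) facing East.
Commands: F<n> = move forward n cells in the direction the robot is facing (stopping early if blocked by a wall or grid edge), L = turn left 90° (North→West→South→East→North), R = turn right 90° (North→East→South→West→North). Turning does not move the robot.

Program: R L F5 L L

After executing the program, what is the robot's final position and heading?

Answer: Final position: (x=3, y=8), facing West

Derivation:
Start: (x=1, y=8), facing East
  R: turn right, now facing South
  L: turn left, now facing East
  F5: move forward 2/5 (blocked), now at (x=3, y=8)
  L: turn left, now facing North
  L: turn left, now facing West
Final: (x=3, y=8), facing West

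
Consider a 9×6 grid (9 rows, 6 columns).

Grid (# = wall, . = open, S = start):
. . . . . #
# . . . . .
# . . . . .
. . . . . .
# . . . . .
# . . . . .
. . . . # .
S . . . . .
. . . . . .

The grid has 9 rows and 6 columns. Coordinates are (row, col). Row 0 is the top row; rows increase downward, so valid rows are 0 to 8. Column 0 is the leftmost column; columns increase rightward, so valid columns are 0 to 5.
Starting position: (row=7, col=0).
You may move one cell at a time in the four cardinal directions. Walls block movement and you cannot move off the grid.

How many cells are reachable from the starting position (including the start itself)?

BFS flood-fill from (row=7, col=0):
  Distance 0: (row=7, col=0)
  Distance 1: (row=6, col=0), (row=7, col=1), (row=8, col=0)
  Distance 2: (row=6, col=1), (row=7, col=2), (row=8, col=1)
  Distance 3: (row=5, col=1), (row=6, col=2), (row=7, col=3), (row=8, col=2)
  Distance 4: (row=4, col=1), (row=5, col=2), (row=6, col=3), (row=7, col=4), (row=8, col=3)
  Distance 5: (row=3, col=1), (row=4, col=2), (row=5, col=3), (row=7, col=5), (row=8, col=4)
  Distance 6: (row=2, col=1), (row=3, col=0), (row=3, col=2), (row=4, col=3), (row=5, col=4), (row=6, col=5), (row=8, col=5)
  Distance 7: (row=1, col=1), (row=2, col=2), (row=3, col=3), (row=4, col=4), (row=5, col=5)
  Distance 8: (row=0, col=1), (row=1, col=2), (row=2, col=3), (row=3, col=4), (row=4, col=5)
  Distance 9: (row=0, col=0), (row=0, col=2), (row=1, col=3), (row=2, col=4), (row=3, col=5)
  Distance 10: (row=0, col=3), (row=1, col=4), (row=2, col=5)
  Distance 11: (row=0, col=4), (row=1, col=5)
Total reachable: 48 (grid has 48 open cells total)

Answer: Reachable cells: 48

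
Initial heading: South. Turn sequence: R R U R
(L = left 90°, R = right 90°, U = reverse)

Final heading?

Start: South
  R (right (90° clockwise)) -> West
  R (right (90° clockwise)) -> North
  U (U-turn (180°)) -> South
  R (right (90° clockwise)) -> West
Final: West

Answer: Final heading: West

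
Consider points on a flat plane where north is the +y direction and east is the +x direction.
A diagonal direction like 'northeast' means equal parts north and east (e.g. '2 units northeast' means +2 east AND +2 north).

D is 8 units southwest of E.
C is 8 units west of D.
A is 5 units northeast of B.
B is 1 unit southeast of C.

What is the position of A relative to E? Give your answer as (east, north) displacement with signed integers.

Place E at the origin (east=0, north=0).
  D is 8 units southwest of E: delta (east=-8, north=-8); D at (east=-8, north=-8).
  C is 8 units west of D: delta (east=-8, north=+0); C at (east=-16, north=-8).
  B is 1 unit southeast of C: delta (east=+1, north=-1); B at (east=-15, north=-9).
  A is 5 units northeast of B: delta (east=+5, north=+5); A at (east=-10, north=-4).
Therefore A relative to E: (east=-10, north=-4).

Answer: A is at (east=-10, north=-4) relative to E.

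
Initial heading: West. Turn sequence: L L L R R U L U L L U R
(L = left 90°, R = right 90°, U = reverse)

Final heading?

Answer: Final heading: South

Derivation:
Start: West
  L (left (90° counter-clockwise)) -> South
  L (left (90° counter-clockwise)) -> East
  L (left (90° counter-clockwise)) -> North
  R (right (90° clockwise)) -> East
  R (right (90° clockwise)) -> South
  U (U-turn (180°)) -> North
  L (left (90° counter-clockwise)) -> West
  U (U-turn (180°)) -> East
  L (left (90° counter-clockwise)) -> North
  L (left (90° counter-clockwise)) -> West
  U (U-turn (180°)) -> East
  R (right (90° clockwise)) -> South
Final: South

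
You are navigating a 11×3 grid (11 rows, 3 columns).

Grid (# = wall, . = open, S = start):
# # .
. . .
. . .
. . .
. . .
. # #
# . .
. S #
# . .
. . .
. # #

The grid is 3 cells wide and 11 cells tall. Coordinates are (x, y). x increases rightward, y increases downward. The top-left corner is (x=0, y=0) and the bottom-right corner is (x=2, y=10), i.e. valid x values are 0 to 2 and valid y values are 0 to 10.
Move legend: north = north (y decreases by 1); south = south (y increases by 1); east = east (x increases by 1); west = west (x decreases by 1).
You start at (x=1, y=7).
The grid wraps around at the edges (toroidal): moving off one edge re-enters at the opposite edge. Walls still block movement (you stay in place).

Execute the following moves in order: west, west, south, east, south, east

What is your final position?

Answer: Final position: (x=2, y=8)

Derivation:
Start: (x=1, y=7)
  west (west): (x=1, y=7) -> (x=0, y=7)
  west (west): blocked, stay at (x=0, y=7)
  south (south): blocked, stay at (x=0, y=7)
  east (east): (x=0, y=7) -> (x=1, y=7)
  south (south): (x=1, y=7) -> (x=1, y=8)
  east (east): (x=1, y=8) -> (x=2, y=8)
Final: (x=2, y=8)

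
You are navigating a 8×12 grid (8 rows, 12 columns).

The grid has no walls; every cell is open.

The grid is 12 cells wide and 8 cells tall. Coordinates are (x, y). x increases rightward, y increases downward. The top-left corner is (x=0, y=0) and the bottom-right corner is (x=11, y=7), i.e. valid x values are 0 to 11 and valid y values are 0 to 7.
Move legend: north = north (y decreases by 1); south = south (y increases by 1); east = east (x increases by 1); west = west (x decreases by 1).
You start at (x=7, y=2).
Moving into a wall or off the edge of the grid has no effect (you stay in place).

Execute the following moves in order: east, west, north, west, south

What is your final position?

Start: (x=7, y=2)
  east (east): (x=7, y=2) -> (x=8, y=2)
  west (west): (x=8, y=2) -> (x=7, y=2)
  north (north): (x=7, y=2) -> (x=7, y=1)
  west (west): (x=7, y=1) -> (x=6, y=1)
  south (south): (x=6, y=1) -> (x=6, y=2)
Final: (x=6, y=2)

Answer: Final position: (x=6, y=2)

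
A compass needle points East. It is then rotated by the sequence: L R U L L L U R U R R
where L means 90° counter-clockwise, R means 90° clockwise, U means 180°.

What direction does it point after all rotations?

Answer: Final heading: West

Derivation:
Start: East
  L (left (90° counter-clockwise)) -> North
  R (right (90° clockwise)) -> East
  U (U-turn (180°)) -> West
  L (left (90° counter-clockwise)) -> South
  L (left (90° counter-clockwise)) -> East
  L (left (90° counter-clockwise)) -> North
  U (U-turn (180°)) -> South
  R (right (90° clockwise)) -> West
  U (U-turn (180°)) -> East
  R (right (90° clockwise)) -> South
  R (right (90° clockwise)) -> West
Final: West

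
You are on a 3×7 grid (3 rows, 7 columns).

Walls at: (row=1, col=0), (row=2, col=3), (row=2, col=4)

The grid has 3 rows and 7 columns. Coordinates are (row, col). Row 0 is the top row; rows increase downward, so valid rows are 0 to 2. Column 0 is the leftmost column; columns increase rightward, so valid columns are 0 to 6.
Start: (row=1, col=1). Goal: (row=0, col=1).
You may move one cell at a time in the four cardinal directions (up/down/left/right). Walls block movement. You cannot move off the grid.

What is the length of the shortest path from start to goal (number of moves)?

BFS from (row=1, col=1) until reaching (row=0, col=1):
  Distance 0: (row=1, col=1)
  Distance 1: (row=0, col=1), (row=1, col=2), (row=2, col=1)  <- goal reached here
One shortest path (1 moves): (row=1, col=1) -> (row=0, col=1)

Answer: Shortest path length: 1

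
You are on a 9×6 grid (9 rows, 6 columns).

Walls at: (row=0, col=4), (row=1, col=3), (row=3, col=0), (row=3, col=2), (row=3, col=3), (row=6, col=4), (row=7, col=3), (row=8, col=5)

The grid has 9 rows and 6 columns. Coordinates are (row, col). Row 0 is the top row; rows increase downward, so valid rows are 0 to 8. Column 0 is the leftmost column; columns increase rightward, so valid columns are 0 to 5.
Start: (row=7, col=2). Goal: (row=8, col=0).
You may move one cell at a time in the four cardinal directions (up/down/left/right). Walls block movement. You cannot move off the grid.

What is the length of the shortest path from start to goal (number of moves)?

BFS from (row=7, col=2) until reaching (row=8, col=0):
  Distance 0: (row=7, col=2)
  Distance 1: (row=6, col=2), (row=7, col=1), (row=8, col=2)
  Distance 2: (row=5, col=2), (row=6, col=1), (row=6, col=3), (row=7, col=0), (row=8, col=1), (row=8, col=3)
  Distance 3: (row=4, col=2), (row=5, col=1), (row=5, col=3), (row=6, col=0), (row=8, col=0), (row=8, col=4)  <- goal reached here
One shortest path (3 moves): (row=7, col=2) -> (row=7, col=1) -> (row=7, col=0) -> (row=8, col=0)

Answer: Shortest path length: 3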